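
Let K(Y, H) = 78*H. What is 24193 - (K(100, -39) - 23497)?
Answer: 50732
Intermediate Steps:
24193 - (K(100, -39) - 23497) = 24193 - (78*(-39) - 23497) = 24193 - (-3042 - 23497) = 24193 - 1*(-26539) = 24193 + 26539 = 50732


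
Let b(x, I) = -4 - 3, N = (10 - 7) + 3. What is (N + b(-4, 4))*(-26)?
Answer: 26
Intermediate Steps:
N = 6 (N = 3 + 3 = 6)
b(x, I) = -7
(N + b(-4, 4))*(-26) = (6 - 7)*(-26) = -1*(-26) = 26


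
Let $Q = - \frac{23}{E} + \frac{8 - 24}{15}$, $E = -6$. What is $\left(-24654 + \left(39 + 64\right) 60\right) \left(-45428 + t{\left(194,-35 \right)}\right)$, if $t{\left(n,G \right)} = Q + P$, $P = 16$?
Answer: $\frac{4194450883}{5} \approx 8.3889 \cdot 10^{8}$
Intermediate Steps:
$Q = \frac{83}{30}$ ($Q = - \frac{23}{-6} + \frac{8 - 24}{15} = \left(-23\right) \left(- \frac{1}{6}\right) + \left(8 - 24\right) \frac{1}{15} = \frac{23}{6} - \frac{16}{15} = \frac{83}{30} \approx 2.7667$)
$t{\left(n,G \right)} = \frac{563}{30}$ ($t{\left(n,G \right)} = \frac{83}{30} + 16 = \frac{563}{30}$)
$\left(-24654 + \left(39 + 64\right) 60\right) \left(-45428 + t{\left(194,-35 \right)}\right) = \left(-24654 + \left(39 + 64\right) 60\right) \left(-45428 + \frac{563}{30}\right) = \left(-24654 + 103 \cdot 60\right) \left(- \frac{1362277}{30}\right) = \left(-24654 + 6180\right) \left(- \frac{1362277}{30}\right) = \left(-18474\right) \left(- \frac{1362277}{30}\right) = \frac{4194450883}{5}$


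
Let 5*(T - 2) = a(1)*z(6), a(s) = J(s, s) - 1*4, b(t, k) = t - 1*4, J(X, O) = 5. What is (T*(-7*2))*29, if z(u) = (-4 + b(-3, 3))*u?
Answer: 22736/5 ≈ 4547.2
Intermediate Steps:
b(t, k) = -4 + t (b(t, k) = t - 4 = -4 + t)
a(s) = 1 (a(s) = 5 - 1*4 = 5 - 4 = 1)
z(u) = -11*u (z(u) = (-4 + (-4 - 3))*u = (-4 - 7)*u = -11*u)
T = -56/5 (T = 2 + (1*(-11*6))/5 = 2 + (1*(-66))/5 = 2 + (⅕)*(-66) = 2 - 66/5 = -56/5 ≈ -11.200)
(T*(-7*2))*29 = -(-392)*2/5*29 = -56/5*(-14)*29 = (784/5)*29 = 22736/5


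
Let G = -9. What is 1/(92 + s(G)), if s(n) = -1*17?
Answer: 1/75 ≈ 0.013333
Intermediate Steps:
s(n) = -17
1/(92 + s(G)) = 1/(92 - 17) = 1/75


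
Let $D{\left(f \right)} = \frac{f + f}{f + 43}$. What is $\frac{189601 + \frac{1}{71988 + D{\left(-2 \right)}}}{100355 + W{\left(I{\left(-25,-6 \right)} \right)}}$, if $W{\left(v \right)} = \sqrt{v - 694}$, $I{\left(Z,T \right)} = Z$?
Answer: $\frac{56159471873530475}{29724970869422976} - \frac{559608109945 i \sqrt{719}}{29724970869422976} \approx 1.8893 - 0.00050481 i$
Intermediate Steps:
$W{\left(v \right)} = \sqrt{-694 + v}$
$D{\left(f \right)} = \frac{2 f}{43 + f}$
$\frac{189601 + \frac{1}{71988 + D{\left(-2 \right)}}}{100355 + W{\left(I{\left(-25,-6 \right)} \right)}} = \frac{189601 + \frac{1}{71988 + 2 \left(-2\right) \frac{1}{43 - 2}}}{100355 + \sqrt{-694 - 25}} = \frac{189601 + \frac{1}{71988 + 2 \left(-2\right) \frac{1}{41}}}{100355 + \sqrt{-719}} = \frac{189601 + \frac{1}{71988 + 2 \left(-2\right) \frac{1}{41}}}{100355 + i \sqrt{719}} = \frac{189601 + \frac{1}{71988 - \frac{4}{41}}}{100355 + i \sqrt{719}} = \frac{189601 + \frac{1}{\frac{2951504}{41}}}{100355 + i \sqrt{719}} = \frac{189601 + \frac{41}{2951504}}{100355 + i \sqrt{719}} = \frac{559608109945}{2951504 \left(100355 + i \sqrt{719}\right)}$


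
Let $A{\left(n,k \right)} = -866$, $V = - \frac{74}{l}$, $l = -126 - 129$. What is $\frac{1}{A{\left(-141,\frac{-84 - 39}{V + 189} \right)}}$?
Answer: $- \frac{1}{866} \approx -0.0011547$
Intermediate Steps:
$l = -255$ ($l = -126 - 129 = -255$)
$V = \frac{74}{255}$ ($V = - \frac{74}{-255} = \left(-74\right) \left(- \frac{1}{255}\right) = \frac{74}{255} \approx 0.2902$)
$\frac{1}{A{\left(-141,\frac{-84 - 39}{V + 189} \right)}} = \frac{1}{-866} = - \frac{1}{866}$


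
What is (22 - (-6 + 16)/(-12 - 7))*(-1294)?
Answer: -553832/19 ≈ -29149.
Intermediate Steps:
(22 - (-6 + 16)/(-12 - 7))*(-1294) = (22 - 10/(-19))*(-1294) = (22 - 10*(-1)/19)*(-1294) = (22 - 1*(-10/19))*(-1294) = (22 + 10/19)*(-1294) = (428/19)*(-1294) = -553832/19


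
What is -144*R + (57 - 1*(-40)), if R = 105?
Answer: -15023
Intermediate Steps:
-144*R + (57 - 1*(-40)) = -144*105 + (57 - 1*(-40)) = -15120 + (57 + 40) = -15120 + 97 = -15023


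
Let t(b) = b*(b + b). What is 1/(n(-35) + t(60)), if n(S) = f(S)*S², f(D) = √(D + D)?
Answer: 144/3137675 - 49*I*√70/6275350 ≈ 4.5894e-5 - 6.5329e-5*I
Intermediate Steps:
f(D) = √2*√D (f(D) = √(2*D) = √2*√D)
n(S) = √2*S^(5/2) (n(S) = (√2*√S)*S² = √2*S^(5/2))
t(b) = 2*b² (t(b) = b*(2*b) = 2*b²)
1/(n(-35) + t(60)) = 1/(√2*(-35)^(5/2) + 2*60²) = 1/(√2*(1225*I*√35) + 2*3600) = 1/(1225*I*√70 + 7200) = 1/(7200 + 1225*I*√70)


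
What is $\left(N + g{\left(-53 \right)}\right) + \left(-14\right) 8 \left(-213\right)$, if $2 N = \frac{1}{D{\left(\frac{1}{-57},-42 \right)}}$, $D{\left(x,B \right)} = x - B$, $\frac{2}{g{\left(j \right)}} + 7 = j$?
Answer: $\frac{856310351}{35895} \approx 23856.0$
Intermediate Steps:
$g{\left(j \right)} = \frac{2}{-7 + j}$
$N = \frac{57}{4786}$ ($N = \frac{1}{2 \left(\frac{1}{-57} - -42\right)} = \frac{1}{2 \left(- \frac{1}{57} + 42\right)} = \frac{1}{2 \cdot \frac{2393}{57}} = \frac{1}{2} \cdot \frac{57}{2393} = \frac{57}{4786} \approx 0.01191$)
$\left(N + g{\left(-53 \right)}\right) + \left(-14\right) 8 \left(-213\right) = \left(\frac{57}{4786} + \frac{2}{-7 - 53}\right) + \left(-14\right) 8 \left(-213\right) = \left(\frac{57}{4786} + \frac{2}{-60}\right) - -23856 = \left(\frac{57}{4786} + 2 \left(- \frac{1}{60}\right)\right) + 23856 = \left(\frac{57}{4786} - \frac{1}{30}\right) + 23856 = - \frac{769}{35895} + 23856 = \frac{856310351}{35895}$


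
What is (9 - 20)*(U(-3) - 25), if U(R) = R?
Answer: 308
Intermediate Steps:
(9 - 20)*(U(-3) - 25) = (9 - 20)*(-3 - 25) = -11*(-28) = 308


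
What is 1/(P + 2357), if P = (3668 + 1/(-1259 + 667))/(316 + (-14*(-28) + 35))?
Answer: 439856/1038912047 ≈ 0.00042338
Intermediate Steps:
P = 2171455/439856 (P = (3668 + 1/(-592))/(316 + (392 + 35)) = (3668 - 1/592)/(316 + 427) = (2171455/592)/743 = (2171455/592)*(1/743) = 2171455/439856 ≈ 4.9367)
1/(P + 2357) = 1/(2171455/439856 + 2357) = 1/(1038912047/439856) = 439856/1038912047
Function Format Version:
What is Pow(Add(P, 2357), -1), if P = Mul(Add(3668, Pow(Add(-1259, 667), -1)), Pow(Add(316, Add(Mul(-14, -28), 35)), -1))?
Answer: Rational(439856, 1038912047) ≈ 0.00042338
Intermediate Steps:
P = Rational(2171455, 439856) (P = Mul(Add(3668, Pow(-592, -1)), Pow(Add(316, Add(392, 35)), -1)) = Mul(Add(3668, Rational(-1, 592)), Pow(Add(316, 427), -1)) = Mul(Rational(2171455, 592), Pow(743, -1)) = Mul(Rational(2171455, 592), Rational(1, 743)) = Rational(2171455, 439856) ≈ 4.9367)
Pow(Add(P, 2357), -1) = Pow(Add(Rational(2171455, 439856), 2357), -1) = Pow(Rational(1038912047, 439856), -1) = Rational(439856, 1038912047)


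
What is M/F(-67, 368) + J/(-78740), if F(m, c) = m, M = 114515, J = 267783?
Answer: -9034852561/5275580 ≈ -1712.6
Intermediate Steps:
M/F(-67, 368) + J/(-78740) = 114515/(-67) + 267783/(-78740) = 114515*(-1/67) + 267783*(-1/78740) = -114515/67 - 267783/78740 = -9034852561/5275580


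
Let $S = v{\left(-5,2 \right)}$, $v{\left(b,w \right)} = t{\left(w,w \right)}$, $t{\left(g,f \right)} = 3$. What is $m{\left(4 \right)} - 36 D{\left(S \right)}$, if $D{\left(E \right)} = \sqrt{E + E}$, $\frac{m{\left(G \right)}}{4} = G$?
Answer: $16 - 36 \sqrt{6} \approx -72.182$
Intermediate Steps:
$v{\left(b,w \right)} = 3$
$S = 3$
$m{\left(G \right)} = 4 G$
$D{\left(E \right)} = \sqrt{2} \sqrt{E}$ ($D{\left(E \right)} = \sqrt{2 E} = \sqrt{2} \sqrt{E}$)
$m{\left(4 \right)} - 36 D{\left(S \right)} = 4 \cdot 4 - 36 \sqrt{2} \sqrt{3} = 16 - 36 \sqrt{6}$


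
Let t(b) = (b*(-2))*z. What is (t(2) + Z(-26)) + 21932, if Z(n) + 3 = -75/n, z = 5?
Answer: 569709/26 ≈ 21912.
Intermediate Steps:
Z(n) = -3 - 75/n
t(b) = -10*b (t(b) = (b*(-2))*5 = -2*b*5 = -10*b)
(t(2) + Z(-26)) + 21932 = (-10*2 + (-3 - 75/(-26))) + 21932 = (-20 + (-3 - 75*(-1/26))) + 21932 = (-20 + (-3 + 75/26)) + 21932 = (-20 - 3/26) + 21932 = -523/26 + 21932 = 569709/26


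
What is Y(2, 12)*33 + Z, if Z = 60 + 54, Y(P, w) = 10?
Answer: 444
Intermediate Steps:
Z = 114
Y(2, 12)*33 + Z = 10*33 + 114 = 330 + 114 = 444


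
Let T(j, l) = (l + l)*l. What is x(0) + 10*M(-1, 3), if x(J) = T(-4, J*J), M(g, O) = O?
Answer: 30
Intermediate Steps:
T(j, l) = 2*l² (T(j, l) = (2*l)*l = 2*l²)
x(J) = 2*J⁴ (x(J) = 2*(J*J)² = 2*(J²)² = 2*J⁴)
x(0) + 10*M(-1, 3) = 2*0⁴ + 10*3 = 2*0 + 30 = 0 + 30 = 30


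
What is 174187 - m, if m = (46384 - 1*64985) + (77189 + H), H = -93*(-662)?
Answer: 54033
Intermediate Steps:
H = 61566
m = 120154 (m = (46384 - 1*64985) + (77189 + 61566) = (46384 - 64985) + 138755 = -18601 + 138755 = 120154)
174187 - m = 174187 - 1*120154 = 174187 - 120154 = 54033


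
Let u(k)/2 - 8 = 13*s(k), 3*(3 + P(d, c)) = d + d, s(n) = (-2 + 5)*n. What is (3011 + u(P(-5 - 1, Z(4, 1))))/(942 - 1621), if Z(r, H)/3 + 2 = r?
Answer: -2481/679 ≈ -3.6539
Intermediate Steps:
Z(r, H) = -6 + 3*r
s(n) = 3*n
P(d, c) = -3 + 2*d/3 (P(d, c) = -3 + (d + d)/3 = -3 + (2*d)/3 = -3 + 2*d/3)
u(k) = 16 + 78*k (u(k) = 16 + 2*(13*(3*k)) = 16 + 2*(39*k) = 16 + 78*k)
(3011 + u(P(-5 - 1, Z(4, 1))))/(942 - 1621) = (3011 + (16 + 78*(-3 + 2*(-5 - 1)/3)))/(942 - 1621) = (3011 + (16 + 78*(-3 + (⅔)*(-6))))/(-679) = (3011 + (16 + 78*(-3 - 4)))*(-1/679) = (3011 + (16 + 78*(-7)))*(-1/679) = (3011 + (16 - 546))*(-1/679) = (3011 - 530)*(-1/679) = 2481*(-1/679) = -2481/679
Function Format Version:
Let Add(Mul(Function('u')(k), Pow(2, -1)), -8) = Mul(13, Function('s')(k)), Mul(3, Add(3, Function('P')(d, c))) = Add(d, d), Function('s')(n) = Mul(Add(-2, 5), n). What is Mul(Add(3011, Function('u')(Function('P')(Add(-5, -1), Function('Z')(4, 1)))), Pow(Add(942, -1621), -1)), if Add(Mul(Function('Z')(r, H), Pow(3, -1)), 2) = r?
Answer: Rational(-2481, 679) ≈ -3.6539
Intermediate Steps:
Function('Z')(r, H) = Add(-6, Mul(3, r))
Function('s')(n) = Mul(3, n)
Function('P')(d, c) = Add(-3, Mul(Rational(2, 3), d)) (Function('P')(d, c) = Add(-3, Mul(Rational(1, 3), Add(d, d))) = Add(-3, Mul(Rational(1, 3), Mul(2, d))) = Add(-3, Mul(Rational(2, 3), d)))
Function('u')(k) = Add(16, Mul(78, k)) (Function('u')(k) = Add(16, Mul(2, Mul(13, Mul(3, k)))) = Add(16, Mul(2, Mul(39, k))) = Add(16, Mul(78, k)))
Mul(Add(3011, Function('u')(Function('P')(Add(-5, -1), Function('Z')(4, 1)))), Pow(Add(942, -1621), -1)) = Mul(Add(3011, Add(16, Mul(78, Add(-3, Mul(Rational(2, 3), Add(-5, -1)))))), Pow(Add(942, -1621), -1)) = Mul(Add(3011, Add(16, Mul(78, Add(-3, Mul(Rational(2, 3), -6))))), Pow(-679, -1)) = Mul(Add(3011, Add(16, Mul(78, Add(-3, -4)))), Rational(-1, 679)) = Mul(Add(3011, Add(16, Mul(78, -7))), Rational(-1, 679)) = Mul(Add(3011, Add(16, -546)), Rational(-1, 679)) = Mul(Add(3011, -530), Rational(-1, 679)) = Mul(2481, Rational(-1, 679)) = Rational(-2481, 679)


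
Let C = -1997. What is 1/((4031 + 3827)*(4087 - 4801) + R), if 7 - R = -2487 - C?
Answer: -1/5610115 ≈ -1.7825e-7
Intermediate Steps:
R = 497 (R = 7 - (-2487 - 1*(-1997)) = 7 - (-2487 + 1997) = 7 - 1*(-490) = 7 + 490 = 497)
1/((4031 + 3827)*(4087 - 4801) + R) = 1/((4031 + 3827)*(4087 - 4801) + 497) = 1/(7858*(-714) + 497) = 1/(-5610612 + 497) = 1/(-5610115) = -1/5610115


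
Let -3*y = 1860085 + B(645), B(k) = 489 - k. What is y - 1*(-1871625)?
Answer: 3754946/3 ≈ 1.2516e+6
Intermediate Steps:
y = -1859929/3 (y = -(1860085 + (489 - 1*645))/3 = -(1860085 + (489 - 645))/3 = -(1860085 - 156)/3 = -⅓*1859929 = -1859929/3 ≈ -6.1998e+5)
y - 1*(-1871625) = -1859929/3 - 1*(-1871625) = -1859929/3 + 1871625 = 3754946/3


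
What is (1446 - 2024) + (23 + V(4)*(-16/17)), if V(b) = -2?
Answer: -9403/17 ≈ -553.12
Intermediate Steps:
(1446 - 2024) + (23 + V(4)*(-16/17)) = (1446 - 2024) + (23 - (-32)/17) = -578 + (23 - (-32)/17) = -578 + (23 - 2*(-16/17)) = -578 + (23 + 32/17) = -578 + 423/17 = -9403/17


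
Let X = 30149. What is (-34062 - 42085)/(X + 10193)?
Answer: -76147/40342 ≈ -1.8875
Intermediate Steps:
(-34062 - 42085)/(X + 10193) = (-34062 - 42085)/(30149 + 10193) = -76147/40342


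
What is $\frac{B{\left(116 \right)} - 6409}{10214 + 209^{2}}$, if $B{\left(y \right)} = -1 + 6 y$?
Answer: $- \frac{5714}{53895} \approx -0.10602$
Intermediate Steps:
$\frac{B{\left(116 \right)} - 6409}{10214 + 209^{2}} = \frac{\left(-1 + 6 \cdot 116\right) - 6409}{10214 + 209^{2}} = \frac{\left(-1 + 696\right) - 6409}{10214 + 43681} = \frac{695 - 6409}{53895} = \left(-5714\right) \frac{1}{53895} = - \frac{5714}{53895}$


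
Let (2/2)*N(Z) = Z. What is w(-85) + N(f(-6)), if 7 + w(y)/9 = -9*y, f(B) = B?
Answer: 6816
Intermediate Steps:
w(y) = -63 - 81*y (w(y) = -63 + 9*(-9*y) = -63 - 81*y)
N(Z) = Z
w(-85) + N(f(-6)) = (-63 - 81*(-85)) - 6 = (-63 + 6885) - 6 = 6822 - 6 = 6816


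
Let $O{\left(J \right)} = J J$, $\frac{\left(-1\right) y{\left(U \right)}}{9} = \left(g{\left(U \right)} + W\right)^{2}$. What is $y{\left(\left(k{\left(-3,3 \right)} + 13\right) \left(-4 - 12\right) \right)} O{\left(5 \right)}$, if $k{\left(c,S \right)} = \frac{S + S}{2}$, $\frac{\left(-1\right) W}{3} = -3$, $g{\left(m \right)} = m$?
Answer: $-13727025$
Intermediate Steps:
$W = 9$ ($W = \left(-3\right) \left(-3\right) = 9$)
$k{\left(c,S \right)} = S$ ($k{\left(c,S \right)} = 2 S \frac{1}{2} = S$)
$y{\left(U \right)} = - 9 \left(9 + U\right)^{2}$ ($y{\left(U \right)} = - 9 \left(U + 9\right)^{2} = - 9 \left(9 + U\right)^{2}$)
$O{\left(J \right)} = J^{2}$
$y{\left(\left(k{\left(-3,3 \right)} + 13\right) \left(-4 - 12\right) \right)} O{\left(5 \right)} = - 9 \left(9 + \left(3 + 13\right) \left(-4 - 12\right)\right)^{2} \cdot 5^{2} = - 9 \left(9 + 16 \left(-16\right)\right)^{2} \cdot 25 = - 9 \left(9 - 256\right)^{2} \cdot 25 = - 9 \left(-247\right)^{2} \cdot 25 = \left(-9\right) 61009 \cdot 25 = \left(-549081\right) 25 = -13727025$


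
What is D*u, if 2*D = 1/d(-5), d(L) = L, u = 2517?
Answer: -2517/10 ≈ -251.70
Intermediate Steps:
D = -1/10 (D = (1/2)/(-5) = (1/2)*(-1/5) = -1/10 ≈ -0.10000)
D*u = -1/10*2517 = -2517/10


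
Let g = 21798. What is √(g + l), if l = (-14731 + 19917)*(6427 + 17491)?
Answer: √124060546 ≈ 11138.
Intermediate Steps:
l = 124038748 (l = 5186*23918 = 124038748)
√(g + l) = √(21798 + 124038748) = √124060546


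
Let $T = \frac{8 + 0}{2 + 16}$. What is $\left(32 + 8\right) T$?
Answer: $\frac{160}{9} \approx 17.778$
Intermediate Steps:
$T = \frac{4}{9}$ ($T = \frac{8}{18} = 8 \cdot \frac{1}{18} = \frac{4}{9} \approx 0.44444$)
$\left(32 + 8\right) T = \left(32 + 8\right) \frac{4}{9} = 40 \cdot \frac{4}{9} = \frac{160}{9}$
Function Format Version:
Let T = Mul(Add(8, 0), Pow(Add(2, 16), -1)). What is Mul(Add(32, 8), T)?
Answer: Rational(160, 9) ≈ 17.778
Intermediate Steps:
T = Rational(4, 9) (T = Mul(8, Pow(18, -1)) = Mul(8, Rational(1, 18)) = Rational(4, 9) ≈ 0.44444)
Mul(Add(32, 8), T) = Mul(Add(32, 8), Rational(4, 9)) = Mul(40, Rational(4, 9)) = Rational(160, 9)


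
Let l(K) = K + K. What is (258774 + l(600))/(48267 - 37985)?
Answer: 129987/5141 ≈ 25.284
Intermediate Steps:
l(K) = 2*K
(258774 + l(600))/(48267 - 37985) = (258774 + 2*600)/(48267 - 37985) = (258774 + 1200)/10282 = 259974*(1/10282) = 129987/5141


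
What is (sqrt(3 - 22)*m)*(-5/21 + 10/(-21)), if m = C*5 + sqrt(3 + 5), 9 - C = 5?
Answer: 10*I*sqrt(19)*(-10 - sqrt(2))/7 ≈ -71.076*I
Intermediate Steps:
C = 4 (C = 9 - 1*5 = 9 - 5 = 4)
m = 20 + 2*sqrt(2) (m = 4*5 + sqrt(3 + 5) = 20 + sqrt(8) = 20 + 2*sqrt(2) ≈ 22.828)
(sqrt(3 - 22)*m)*(-5/21 + 10/(-21)) = (sqrt(3 - 22)*(20 + 2*sqrt(2)))*(-5/21 + 10/(-21)) = (sqrt(-19)*(20 + 2*sqrt(2)))*(-5*1/21 + 10*(-1/21)) = ((I*sqrt(19))*(20 + 2*sqrt(2)))*(-5/21 - 10/21) = (I*sqrt(19)*(20 + 2*sqrt(2)))*(-5/7) = -5*I*sqrt(19)*(20 + 2*sqrt(2))/7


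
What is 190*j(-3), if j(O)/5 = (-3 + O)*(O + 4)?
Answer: -5700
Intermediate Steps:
j(O) = 5*(-3 + O)*(4 + O) (j(O) = 5*((-3 + O)*(O + 4)) = 5*((-3 + O)*(4 + O)) = 5*(-3 + O)*(4 + O))
190*j(-3) = 190*(-60 + 5*(-3) + 5*(-3)**2) = 190*(-60 - 15 + 5*9) = 190*(-60 - 15 + 45) = 190*(-30) = -5700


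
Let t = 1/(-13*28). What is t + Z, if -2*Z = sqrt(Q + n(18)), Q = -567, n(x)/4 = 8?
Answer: -1/364 - I*sqrt(535)/2 ≈ -0.0027473 - 11.565*I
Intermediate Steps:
n(x) = 32 (n(x) = 4*8 = 32)
t = -1/364 (t = 1/(-364) = -1/364 ≈ -0.0027473)
Z = -I*sqrt(535)/2 (Z = -sqrt(-567 + 32)/2 = -I*sqrt(535)/2 ≈ -11.565*I)
t + Z = -1/364 - I*sqrt(535)/2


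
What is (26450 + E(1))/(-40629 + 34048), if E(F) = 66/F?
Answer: -26516/6581 ≈ -4.0292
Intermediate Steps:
(26450 + E(1))/(-40629 + 34048) = (26450 + 66/1)/(-40629 + 34048) = (26450 + 66*1)/(-6581) = (26450 + 66)*(-1/6581) = 26516*(-1/6581) = -26516/6581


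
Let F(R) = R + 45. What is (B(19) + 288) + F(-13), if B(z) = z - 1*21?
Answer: 318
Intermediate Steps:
F(R) = 45 + R
B(z) = -21 + z (B(z) = z - 21 = -21 + z)
(B(19) + 288) + F(-13) = ((-21 + 19) + 288) + (45 - 13) = (-2 + 288) + 32 = 286 + 32 = 318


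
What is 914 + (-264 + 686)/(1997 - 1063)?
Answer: 427049/467 ≈ 914.45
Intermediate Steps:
914 + (-264 + 686)/(1997 - 1063) = 914 + 422/934 = 914 + 422*(1/934) = 914 + 211/467 = 427049/467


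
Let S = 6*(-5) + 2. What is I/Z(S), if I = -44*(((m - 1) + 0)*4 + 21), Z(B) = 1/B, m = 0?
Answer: 20944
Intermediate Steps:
S = -28 (S = -30 + 2 = -28)
I = -748 (I = -44*(((0 - 1) + 0)*4 + 21) = -44*((-1 + 0)*4 + 21) = -44*(-1*4 + 21) = -44*(-4 + 21) = -44*17 = -748)
I/Z(S) = -748/(1/(-28)) = -748/(-1/28) = -748*(-28) = 20944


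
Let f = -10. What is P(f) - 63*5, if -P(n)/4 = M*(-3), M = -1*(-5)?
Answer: -255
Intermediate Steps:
M = 5
P(n) = 60 (P(n) = -20*(-3) = -4*(-15) = 60)
P(f) - 63*5 = 60 - 63*5 = 60 - 315 = -255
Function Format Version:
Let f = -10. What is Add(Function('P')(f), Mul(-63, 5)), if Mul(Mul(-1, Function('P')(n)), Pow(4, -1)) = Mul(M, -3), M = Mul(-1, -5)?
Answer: -255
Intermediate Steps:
M = 5
Function('P')(n) = 60 (Function('P')(n) = Mul(-4, Mul(5, -3)) = Mul(-4, -15) = 60)
Add(Function('P')(f), Mul(-63, 5)) = Add(60, Mul(-63, 5)) = Add(60, -315) = -255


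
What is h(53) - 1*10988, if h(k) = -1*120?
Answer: -11108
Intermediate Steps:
h(k) = -120
h(53) - 1*10988 = -120 - 1*10988 = -120 - 10988 = -11108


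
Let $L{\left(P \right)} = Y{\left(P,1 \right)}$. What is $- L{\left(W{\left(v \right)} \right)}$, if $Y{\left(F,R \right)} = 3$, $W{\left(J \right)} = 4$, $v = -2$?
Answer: $-3$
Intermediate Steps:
$L{\left(P \right)} = 3$
$- L{\left(W{\left(v \right)} \right)} = \left(-1\right) 3 = -3$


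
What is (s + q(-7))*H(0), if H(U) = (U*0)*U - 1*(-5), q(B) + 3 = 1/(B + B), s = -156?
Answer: -11135/14 ≈ -795.36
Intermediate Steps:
q(B) = -3 + 1/(2*B) (q(B) = -3 + 1/(B + B) = -3 + 1/(2*B))
H(U) = 5 (H(U) = 0*U + 5 = 0 + 5 = 5)
(s + q(-7))*H(0) = (-156 + (-3 + (1/2)/(-7)))*5 = (-156 + (-3 + (1/2)*(-1/7)))*5 = (-156 + (-3 - 1/14))*5 = (-156 - 43/14)*5 = -2227/14*5 = -11135/14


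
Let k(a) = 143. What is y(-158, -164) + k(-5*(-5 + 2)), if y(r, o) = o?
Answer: -21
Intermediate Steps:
y(-158, -164) + k(-5*(-5 + 2)) = -164 + 143 = -21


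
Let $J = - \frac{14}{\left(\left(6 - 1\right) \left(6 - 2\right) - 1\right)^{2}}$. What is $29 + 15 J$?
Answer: $\frac{10259}{361} \approx 28.418$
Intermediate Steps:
$J = - \frac{14}{361}$ ($J = - \frac{14}{\left(5 \cdot 4 - 1\right)^{2}} = - \frac{14}{\left(20 - 1\right)^{2}} = - \frac{14}{19^{2}} = - \frac{14}{361} \approx -0.038781$)
$29 + 15 J = 29 + 15 \left(- \frac{14}{361}\right) = 29 - \frac{210}{361} = \frac{10259}{361}$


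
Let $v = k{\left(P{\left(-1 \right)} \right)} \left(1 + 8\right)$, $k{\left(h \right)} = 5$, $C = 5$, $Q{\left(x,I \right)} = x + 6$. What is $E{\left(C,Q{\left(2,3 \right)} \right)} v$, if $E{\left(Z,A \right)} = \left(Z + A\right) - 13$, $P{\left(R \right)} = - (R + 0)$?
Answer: $0$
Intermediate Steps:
$Q{\left(x,I \right)} = 6 + x$
$P{\left(R \right)} = - R$
$E{\left(Z,A \right)} = -13 + A + Z$ ($E{\left(Z,A \right)} = \left(A + Z\right) - 13 = -13 + A + Z$)
$v = 45$ ($v = 5 \left(1 + 8\right) = 5 \cdot 9 = 45$)
$E{\left(C,Q{\left(2,3 \right)} \right)} v = \left(-13 + \left(6 + 2\right) + 5\right) 45 = \left(-13 + 8 + 5\right) 45 = 0 \cdot 45 = 0$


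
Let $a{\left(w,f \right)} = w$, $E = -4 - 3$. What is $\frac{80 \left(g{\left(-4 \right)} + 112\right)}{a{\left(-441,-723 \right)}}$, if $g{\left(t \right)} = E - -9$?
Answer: $- \frac{3040}{147} \approx -20.68$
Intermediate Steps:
$E = -7$
$g{\left(t \right)} = 2$ ($g{\left(t \right)} = -7 - -9 = -7 + 9 = 2$)
$\frac{80 \left(g{\left(-4 \right)} + 112\right)}{a{\left(-441,-723 \right)}} = \frac{80 \left(2 + 112\right)}{-441} = 80 \cdot 114 \left(- \frac{1}{441}\right) = 9120 \left(- \frac{1}{441}\right) = - \frac{3040}{147}$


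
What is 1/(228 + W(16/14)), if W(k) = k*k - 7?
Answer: 49/10893 ≈ 0.0044983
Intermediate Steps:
W(k) = -7 + k² (W(k) = k² - 7 = -7 + k²)
1/(228 + W(16/14)) = 1/(228 + (-7 + (16/14)²)) = 1/(228 + (-7 + (16*(1/14))²)) = 1/(228 + (-7 + (8/7)²)) = 1/(228 + (-7 + 64/49)) = 1/(228 - 279/49) = 1/(10893/49) = 49/10893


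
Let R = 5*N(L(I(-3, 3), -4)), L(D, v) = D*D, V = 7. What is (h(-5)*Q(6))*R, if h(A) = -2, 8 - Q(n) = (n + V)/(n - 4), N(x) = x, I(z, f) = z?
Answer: -135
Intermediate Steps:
L(D, v) = D²
Q(n) = 8 - (7 + n)/(-4 + n) (Q(n) = 8 - (n + 7)/(n - 4) = 8 - (7 + n)/(-4 + n))
R = 45 (R = 5*(-3)² = 5*9 = 45)
(h(-5)*Q(6))*R = -2*(-39 + 7*6)/(-4 + 6)*45 = -2*(-39 + 42)/2*45 = -3*45 = -135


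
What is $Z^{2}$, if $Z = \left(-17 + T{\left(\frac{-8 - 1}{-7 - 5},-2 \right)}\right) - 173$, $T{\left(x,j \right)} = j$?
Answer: $36864$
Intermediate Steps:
$Z = -192$ ($Z = \left(-17 - 2\right) - 173 = -19 - 173 = -192$)
$Z^{2} = \left(-192\right)^{2} = 36864$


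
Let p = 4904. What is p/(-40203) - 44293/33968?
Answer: -1947290551/1365615504 ≈ -1.4259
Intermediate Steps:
p/(-40203) - 44293/33968 = 4904/(-40203) - 44293/33968 = 4904*(-1/40203) - 44293*1/33968 = -4904/40203 - 44293/33968 = -1947290551/1365615504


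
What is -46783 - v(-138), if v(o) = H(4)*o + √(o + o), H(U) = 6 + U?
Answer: -45403 - 2*I*√69 ≈ -45403.0 - 16.613*I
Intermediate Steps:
v(o) = 10*o + √2*√o (v(o) = (6 + 4)*o + √(o + o) = 10*o + √(2*o) = 10*o + √2*√o)
-46783 - v(-138) = -46783 - (10*(-138) + √2*√(-138)) = -46783 - (-1380 + √2*(I*√138)) = -46783 - (-1380 + 2*I*√69) = -46783 + (1380 - 2*I*√69) = -45403 - 2*I*√69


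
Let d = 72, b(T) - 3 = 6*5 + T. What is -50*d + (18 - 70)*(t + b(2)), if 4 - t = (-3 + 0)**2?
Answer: -5160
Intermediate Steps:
t = -5 (t = 4 - (-3 + 0)**2 = 4 - 1*(-3)**2 = 4 - 1*9 = 4 - 9 = -5)
b(T) = 33 + T (b(T) = 3 + (6*5 + T) = 3 + (30 + T) = 33 + T)
-50*d + (18 - 70)*(t + b(2)) = -50*72 + (18 - 70)*(-5 + (33 + 2)) = -3600 - 52*(-5 + 35) = -3600 - 52*30 = -3600 - 1560 = -5160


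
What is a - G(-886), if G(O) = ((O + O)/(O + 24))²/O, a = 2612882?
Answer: 485371574088/185761 ≈ 2.6129e+6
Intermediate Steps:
G(O) = 4*O/(24 + O)² (G(O) = ((2*O)/(24 + O))²/O = (2*O/(24 + O))²/O = (4*O²/(24 + O)²)/O = 4*O/(24 + O)²)
a - G(-886) = 2612882 - 4*(-886)/(24 - 886)² = 2612882 - 4*(-886)/(-862)² = 2612882 - 4*(-886)/743044 = 2612882 - 1*(-886/185761) = 2612882 + 886/185761 = 485371574088/185761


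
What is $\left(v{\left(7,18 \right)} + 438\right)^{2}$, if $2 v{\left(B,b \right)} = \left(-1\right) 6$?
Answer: $189225$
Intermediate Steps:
$v{\left(B,b \right)} = -3$ ($v{\left(B,b \right)} = \frac{\left(-1\right) 6}{2} = \frac{1}{2} \left(-6\right) = -3$)
$\left(v{\left(7,18 \right)} + 438\right)^{2} = \left(-3 + 438\right)^{2} = 435^{2} = 189225$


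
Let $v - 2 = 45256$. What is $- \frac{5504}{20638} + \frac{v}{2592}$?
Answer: $\frac{76647353}{4457808} \approx 17.194$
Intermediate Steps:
$v = 45258$ ($v = 2 + 45256 = 45258$)
$- \frac{5504}{20638} + \frac{v}{2592} = - \frac{5504}{20638} + \frac{45258}{2592} = \left(-5504\right) \frac{1}{20638} + 45258 \cdot \frac{1}{2592} = - \frac{2752}{10319} + \frac{7543}{432} = \frac{76647353}{4457808}$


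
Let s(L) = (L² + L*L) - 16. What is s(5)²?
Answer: 1156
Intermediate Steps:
s(L) = -16 + 2*L² (s(L) = (L² + L²) - 16 = 2*L² - 16 = -16 + 2*L²)
s(5)² = (-16 + 2*5²)² = (-16 + 2*25)² = (-16 + 50)² = 34² = 1156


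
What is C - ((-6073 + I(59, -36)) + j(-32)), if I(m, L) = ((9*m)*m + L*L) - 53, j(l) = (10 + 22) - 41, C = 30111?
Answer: 3621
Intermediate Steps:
j(l) = -9 (j(l) = 32 - 41 = -9)
I(m, L) = -53 + L² + 9*m² (I(m, L) = (9*m² + L²) - 53 = (L² + 9*m²) - 53 = -53 + L² + 9*m²)
C - ((-6073 + I(59, -36)) + j(-32)) = 30111 - ((-6073 + (-53 + (-36)² + 9*59²)) - 9) = 30111 - ((-6073 + (-53 + 1296 + 9*3481)) - 9) = 30111 - ((-6073 + (-53 + 1296 + 31329)) - 9) = 30111 - ((-6073 + 32572) - 9) = 30111 - (26499 - 9) = 30111 - 1*26490 = 30111 - 26490 = 3621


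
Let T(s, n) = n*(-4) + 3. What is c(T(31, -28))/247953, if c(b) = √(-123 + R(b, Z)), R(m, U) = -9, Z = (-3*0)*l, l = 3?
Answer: 2*I*√33/247953 ≈ 4.6336e-5*I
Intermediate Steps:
Z = 0 (Z = -3*0*3 = 0*3 = 0)
T(s, n) = 3 - 4*n (T(s, n) = -4*n + 3 = 3 - 4*n)
c(b) = 2*I*√33 (c(b) = √(-123 - 9) = √(-132) = 2*I*√33)
c(T(31, -28))/247953 = (2*I*√33)/247953 = (2*I*√33)*(1/247953) = 2*I*√33/247953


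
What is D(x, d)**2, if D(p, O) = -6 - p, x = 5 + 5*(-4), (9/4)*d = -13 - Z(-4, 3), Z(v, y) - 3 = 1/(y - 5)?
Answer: 81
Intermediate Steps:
Z(v, y) = 3 + 1/(-5 + y) (Z(v, y) = 3 + 1/(y - 5) = 3 + 1/(-5 + y))
d = -62/9 (d = 4*(-13 - (-14 + 3*3)/(-5 + 3))/9 = 4*(-13 - (-14 + 9)/(-2))/9 = 4*(-13 - (-1)*(-5)/2)/9 = 4*(-13 - 1*5/2)/9 = 4*(-13 - 5/2)/9 = (4/9)*(-31/2) = -62/9 ≈ -6.8889)
x = -15 (x = 5 - 20 = -15)
D(x, d)**2 = (-6 - 1*(-15))**2 = (-6 + 15)**2 = 9**2 = 81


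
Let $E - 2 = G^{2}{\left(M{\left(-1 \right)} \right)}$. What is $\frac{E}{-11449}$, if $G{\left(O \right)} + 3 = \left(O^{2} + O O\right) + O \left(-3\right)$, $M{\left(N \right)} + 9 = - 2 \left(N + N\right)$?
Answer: $- \frac{3846}{11449} \approx -0.33592$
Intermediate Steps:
$M{\left(N \right)} = -9 - 4 N$ ($M{\left(N \right)} = -9 - 2 \left(N + N\right) = -9 - 2 \cdot 2 N = -9 - 4 N$)
$G{\left(O \right)} = -3 - 3 O + 2 O^{2}$ ($G{\left(O \right)} = -3 + \left(\left(O^{2} + O O\right) + O \left(-3\right)\right) = -3 - \left(- 2 O^{2} + 3 O\right) = -3 + \left(2 O^{2} - 3 O\right) = -3 + \left(- 3 O + 2 O^{2}\right) = -3 - 3 O + 2 O^{2}$)
$E = 3846$ ($E = 2 + \left(-3 - 3 \left(-9 - -4\right) + 2 \left(-9 - -4\right)^{2}\right)^{2} = 2 + \left(-3 - 3 \left(-9 + 4\right) + 2 \left(-9 + 4\right)^{2}\right)^{2} = 2 + \left(-3 - -15 + 2 \left(-5\right)^{2}\right)^{2} = 2 + \left(-3 + 15 + 2 \cdot 25\right)^{2} = 2 + \left(-3 + 15 + 50\right)^{2} = 2 + 62^{2} = 2 + 3844 = 3846$)
$\frac{E}{-11449} = \frac{3846}{-11449} = 3846 \left(- \frac{1}{11449}\right) = - \frac{3846}{11449}$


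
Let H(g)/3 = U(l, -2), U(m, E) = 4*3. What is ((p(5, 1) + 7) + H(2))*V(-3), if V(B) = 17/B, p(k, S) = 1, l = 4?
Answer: -748/3 ≈ -249.33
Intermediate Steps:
U(m, E) = 12
H(g) = 36 (H(g) = 3*12 = 36)
((p(5, 1) + 7) + H(2))*V(-3) = ((1 + 7) + 36)*(17/(-3)) = (8 + 36)*(17*(-⅓)) = 44*(-17/3) = -748/3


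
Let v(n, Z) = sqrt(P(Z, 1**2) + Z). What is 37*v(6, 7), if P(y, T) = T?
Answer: 74*sqrt(2) ≈ 104.65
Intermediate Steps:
v(n, Z) = sqrt(1 + Z) (v(n, Z) = sqrt(1**2 + Z) = sqrt(1 + Z))
37*v(6, 7) = 37*sqrt(1 + 7) = 37*sqrt(8) = 37*(2*sqrt(2)) = 74*sqrt(2)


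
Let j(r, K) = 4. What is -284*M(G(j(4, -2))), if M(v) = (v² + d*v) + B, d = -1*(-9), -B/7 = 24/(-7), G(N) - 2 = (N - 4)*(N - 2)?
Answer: -13064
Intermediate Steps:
G(N) = 2 + (-4 + N)*(-2 + N) (G(N) = 2 + (N - 4)*(N - 2) = 2 + (-4 + N)*(-2 + N))
B = 24 (B = -168/(-7) = -168*(-1)/7 = -7*(-24/7) = 24)
d = 9
M(v) = 24 + v² + 9*v (M(v) = (v² + 9*v) + 24 = 24 + v² + 9*v)
-284*M(G(j(4, -2))) = -284*(24 + (10 + 4² - 6*4)² + 9*(10 + 4² - 6*4)) = -284*(24 + (10 + 16 - 24)² + 9*(10 + 16 - 24)) = -284*(24 + 2² + 9*2) = -284*(24 + 4 + 18) = -284*46 = -13064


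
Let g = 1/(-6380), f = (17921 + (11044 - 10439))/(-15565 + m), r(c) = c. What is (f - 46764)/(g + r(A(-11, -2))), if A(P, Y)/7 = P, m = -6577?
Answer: 3303139774660/5438750531 ≈ 607.33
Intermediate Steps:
A(P, Y) = 7*P
f = -9263/11071 (f = (17921 + (11044 - 10439))/(-15565 - 6577) = (17921 + 605)/(-22142) = 18526*(-1/22142) = -9263/11071 ≈ -0.83669)
g = -1/6380 ≈ -0.00015674
(f - 46764)/(g + r(A(-11, -2))) = (-9263/11071 - 46764)/(-1/6380 + 7*(-11)) = -517733507/(11071*(-1/6380 - 77)) = -517733507/(11071*(-491261/6380)) = -517733507/11071*(-6380/491261) = 3303139774660/5438750531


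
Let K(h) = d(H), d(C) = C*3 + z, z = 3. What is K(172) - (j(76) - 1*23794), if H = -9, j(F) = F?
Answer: 23694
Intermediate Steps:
d(C) = 3 + 3*C (d(C) = C*3 + 3 = 3*C + 3 = 3 + 3*C)
K(h) = -24 (K(h) = 3 + 3*(-9) = 3 - 27 = -24)
K(172) - (j(76) - 1*23794) = -24 - (76 - 1*23794) = -24 - (76 - 23794) = -24 - 1*(-23718) = -24 + 23718 = 23694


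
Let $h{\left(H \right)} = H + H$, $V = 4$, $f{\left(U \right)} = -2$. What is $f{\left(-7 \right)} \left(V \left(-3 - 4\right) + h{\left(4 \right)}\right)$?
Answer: $40$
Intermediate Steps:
$h{\left(H \right)} = 2 H$
$f{\left(-7 \right)} \left(V \left(-3 - 4\right) + h{\left(4 \right)}\right) = - 2 \left(4 \left(-3 - 4\right) + 2 \cdot 4\right) = - 2 \left(4 \left(-7\right) + 8\right) = - 2 \left(-28 + 8\right) = \left(-2\right) \left(-20\right) = 40$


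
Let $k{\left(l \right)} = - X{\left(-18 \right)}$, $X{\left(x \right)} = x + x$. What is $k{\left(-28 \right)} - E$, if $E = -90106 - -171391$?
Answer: $-81249$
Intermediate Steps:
$X{\left(x \right)} = 2 x$
$k{\left(l \right)} = 36$ ($k{\left(l \right)} = - 2 \left(-18\right) = \left(-1\right) \left(-36\right) = 36$)
$E = 81285$ ($E = -90106 + 171391 = 81285$)
$k{\left(-28 \right)} - E = 36 - 81285 = -81249$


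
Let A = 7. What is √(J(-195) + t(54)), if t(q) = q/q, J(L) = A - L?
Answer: √203 ≈ 14.248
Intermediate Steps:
J(L) = 7 - L
t(q) = 1
√(J(-195) + t(54)) = √((7 - 1*(-195)) + 1) = √((7 + 195) + 1) = √(202 + 1) = √203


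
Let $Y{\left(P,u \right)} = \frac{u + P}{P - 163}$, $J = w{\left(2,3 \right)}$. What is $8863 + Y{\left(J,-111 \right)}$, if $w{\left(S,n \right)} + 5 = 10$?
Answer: $\frac{700230}{79} \approx 8863.7$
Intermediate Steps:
$w{\left(S,n \right)} = 5$ ($w{\left(S,n \right)} = -5 + 10 = 5$)
$J = 5$
$Y{\left(P,u \right)} = \frac{P + u}{-163 + P}$
$8863 + Y{\left(J,-111 \right)} = 8863 + \frac{5 - 111}{-163 + 5} = 8863 + \frac{1}{-158} \left(-106\right) = 8863 - - \frac{53}{79} = 8863 + \frac{53}{79} = \frac{700230}{79}$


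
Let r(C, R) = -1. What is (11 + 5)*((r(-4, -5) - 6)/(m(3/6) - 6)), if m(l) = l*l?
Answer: 448/23 ≈ 19.478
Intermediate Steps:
m(l) = l²
(11 + 5)*((r(-4, -5) - 6)/(m(3/6) - 6)) = (11 + 5)*((-1 - 6)/((3/6)² - 6)) = 16*(-7/((3*(⅙))² - 6)) = 16*(-7/((½)² - 6)) = 16*(-7/(¼ - 6)) = 16*(-7/(-23/4)) = 16*(-7*(-4/23)) = 16*(28/23) = 448/23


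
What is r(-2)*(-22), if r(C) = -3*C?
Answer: -132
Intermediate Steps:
r(-2)*(-22) = -3*(-2)*(-22) = 6*(-22) = -132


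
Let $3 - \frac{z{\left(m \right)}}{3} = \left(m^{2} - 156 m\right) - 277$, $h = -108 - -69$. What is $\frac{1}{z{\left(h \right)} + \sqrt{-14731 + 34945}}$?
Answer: $- \frac{7325}{160960137} - \frac{\sqrt{2246}}{160960137} \approx -4.5803 \cdot 10^{-5}$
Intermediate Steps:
$h = -39$ ($h = -108 + 69 = -39$)
$z{\left(m \right)} = 840 - 3 m^{2} + 468 m$ ($z{\left(m \right)} = 9 - 3 \left(\left(m^{2} - 156 m\right) - 277\right) = 9 - 3 \left(-277 + m^{2} - 156 m\right) = 9 + \left(831 - 3 m^{2} + 468 m\right) = 840 - 3 m^{2} + 468 m$)
$\frac{1}{z{\left(h \right)} + \sqrt{-14731 + 34945}} = \frac{1}{\left(840 - 3 \left(-39\right)^{2} + 468 \left(-39\right)\right) + \sqrt{-14731 + 34945}} = \frac{1}{\left(840 - 4563 - 18252\right) + \sqrt{20214}} = \frac{1}{\left(840 - 4563 - 18252\right) + 3 \sqrt{2246}} = \frac{1}{-21975 + 3 \sqrt{2246}}$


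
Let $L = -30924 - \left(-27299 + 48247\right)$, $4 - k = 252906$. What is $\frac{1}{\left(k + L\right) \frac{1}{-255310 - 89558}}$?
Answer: $\frac{172434}{152387} \approx 1.1316$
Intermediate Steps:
$k = -252902$ ($k = 4 - 252906 = -252902$)
$L = -51872$ ($L = -30924 - 20948 = -51872$)
$\frac{1}{\left(k + L\right) \frac{1}{-255310 - 89558}} = \frac{1}{\left(-252902 - 51872\right) \frac{1}{-255310 - 89558}} = \frac{1}{\left(-304774\right) \frac{1}{-344868}} = \frac{1}{\left(-304774\right) \left(- \frac{1}{344868}\right)} = \frac{1}{\frac{152387}{172434}} = \frac{172434}{152387}$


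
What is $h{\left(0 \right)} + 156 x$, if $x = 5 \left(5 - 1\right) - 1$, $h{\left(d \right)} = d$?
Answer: $2964$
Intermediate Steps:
$x = 19$ ($x = 5 \left(5 - 1\right) - 1 = 5 \cdot 4 - 1 = 20 - 1 = 19$)
$h{\left(0 \right)} + 156 x = 0 + 156 \cdot 19 = 0 + 2964 = 2964$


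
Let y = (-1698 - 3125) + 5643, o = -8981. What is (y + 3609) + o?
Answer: -4552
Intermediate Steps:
y = 820 (y = -4823 + 5643 = 820)
(y + 3609) + o = (820 + 3609) - 8981 = 4429 - 8981 = -4552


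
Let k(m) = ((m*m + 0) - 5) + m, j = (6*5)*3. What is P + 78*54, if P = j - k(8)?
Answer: 4235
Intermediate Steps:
j = 90 (j = 30*3 = 90)
k(m) = -5 + m + m² (k(m) = ((m² + 0) - 5) + m = (m² - 5) + m = (-5 + m²) + m = -5 + m + m²)
P = 23 (P = 90 - (-5 + 8 + 8²) = 90 - (-5 + 8 + 64) = 90 - 1*67 = 90 - 67 = 23)
P + 78*54 = 23 + 78*54 = 23 + 4212 = 4235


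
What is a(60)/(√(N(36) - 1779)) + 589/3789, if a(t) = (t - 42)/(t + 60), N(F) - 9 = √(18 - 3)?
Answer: 589/3789 - 3*I/(20*√(1770 - √15)) ≈ 0.15545 - 0.0035693*I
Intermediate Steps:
N(F) = 9 + √15 (N(F) = 9 + √(18 - 3) = 9 + √15)
a(t) = (-42 + t)/(60 + t)
a(60)/(√(N(36) - 1779)) + 589/3789 = ((-42 + 60)/(60 + 60))/(√((9 + √15) - 1779)) + 589/3789 = (18/120)/(√(-1770 + √15)) + 589*(1/3789) = ((1/120)*18)/√(-1770 + √15) + 589/3789 = 3/(20*√(-1770 + √15)) + 589/3789 = 589/3789 + 3/(20*√(-1770 + √15))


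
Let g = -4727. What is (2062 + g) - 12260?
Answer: -14925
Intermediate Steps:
(2062 + g) - 12260 = (2062 - 4727) - 12260 = -2665 - 12260 = -14925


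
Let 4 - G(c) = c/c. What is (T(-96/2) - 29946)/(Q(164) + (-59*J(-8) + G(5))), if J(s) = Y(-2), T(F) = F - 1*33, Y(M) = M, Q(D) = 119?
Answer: -10009/80 ≈ -125.11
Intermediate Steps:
T(F) = -33 + F (T(F) = F - 33 = -33 + F)
G(c) = 3 (G(c) = 4 - c/c = 4 - 1*1 = 4 - 1 = 3)
J(s) = -2
(T(-96/2) - 29946)/(Q(164) + (-59*J(-8) + G(5))) = ((-33 - 96/2) - 29946)/(119 + (-59*(-2) + 3)) = ((-33 - 96*½) - 29946)/(119 + (118 + 3)) = ((-33 - 48) - 29946)/(119 + 121) = (-81 - 29946)/240 = -30027*1/240 = -10009/80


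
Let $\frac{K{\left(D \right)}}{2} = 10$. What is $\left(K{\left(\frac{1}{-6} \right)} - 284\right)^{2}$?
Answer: $69696$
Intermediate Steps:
$K{\left(D \right)} = 20$ ($K{\left(D \right)} = 2 \cdot 10 = 20$)
$\left(K{\left(\frac{1}{-6} \right)} - 284\right)^{2} = \left(20 - 284\right)^{2} = \left(-264\right)^{2} = 69696$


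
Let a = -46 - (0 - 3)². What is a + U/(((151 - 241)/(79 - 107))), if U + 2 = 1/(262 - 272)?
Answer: -4174/75 ≈ -55.653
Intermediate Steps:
U = -21/10 (U = -2 + 1/(262 - 272) = -2 + 1/(-10) = -2 - ⅒ = -21/10 ≈ -2.1000)
a = -55 (a = -46 - 1*(-3)² = -46 - 1*9 = -46 - 9 = -55)
a + U/(((151 - 241)/(79 - 107))) = -55 - 21*(79 - 107)/(151 - 241)/10 = -55 - 21/(10*((-90/(-28)))) = -55 - 21/(10*((-90*(-1/28)))) = -55 - 21/(10*45/14) = -55 - 21/10*14/45 = -55 - 49/75 = -4174/75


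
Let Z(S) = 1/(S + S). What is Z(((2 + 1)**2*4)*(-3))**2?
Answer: 1/46656 ≈ 2.1433e-5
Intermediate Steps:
Z(S) = 1/(2*S)
Z(((2 + 1)**2*4)*(-3))**2 = (1/(2*((((2 + 1)**2*4)*(-3)))))**2 = (1/(2*(((3**2*4)*(-3)))))**2 = (1/(2*(((9*4)*(-3)))))**2 = (1/(2*((36*(-3)))))**2 = ((1/2)/(-108))**2 = ((1/2)*(-1/108))**2 = (-1/216)**2 = 1/46656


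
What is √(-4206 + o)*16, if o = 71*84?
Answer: 16*√1758 ≈ 670.86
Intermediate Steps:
o = 5964
√(-4206 + o)*16 = √(-4206 + 5964)*16 = √1758*16 = 16*√1758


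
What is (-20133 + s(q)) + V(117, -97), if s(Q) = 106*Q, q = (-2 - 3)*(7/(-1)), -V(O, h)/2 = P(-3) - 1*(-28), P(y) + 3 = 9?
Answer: -16491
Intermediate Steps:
P(y) = 6 (P(y) = -3 + 9 = 6)
V(O, h) = -68 (V(O, h) = -2*(6 - 1*(-28)) = -2*(6 + 28) = -2*34 = -68)
q = 35 (q = -35*(-1) = -5*(-7) = 35)
(-20133 + s(q)) + V(117, -97) = (-20133 + 106*35) - 68 = (-20133 + 3710) - 68 = -16423 - 68 = -16491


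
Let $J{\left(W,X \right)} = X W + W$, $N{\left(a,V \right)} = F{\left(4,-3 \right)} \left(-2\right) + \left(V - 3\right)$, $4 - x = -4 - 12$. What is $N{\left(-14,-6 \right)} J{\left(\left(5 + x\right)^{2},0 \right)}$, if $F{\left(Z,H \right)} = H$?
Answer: $-1875$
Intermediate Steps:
$x = 20$ ($x = 4 - \left(-4 - 12\right) = 4 - -16 = 4 + 16 = 20$)
$N{\left(a,V \right)} = 3 + V$ ($N{\left(a,V \right)} = \left(-3\right) \left(-2\right) + \left(V - 3\right) = 6 + \left(-3 + V\right) = 3 + V$)
$J{\left(W,X \right)} = W + W X$ ($J{\left(W,X \right)} = W X + W = W + W X$)
$N{\left(-14,-6 \right)} J{\left(\left(5 + x\right)^{2},0 \right)} = \left(3 - 6\right) \left(5 + 20\right)^{2} \left(1 + 0\right) = - 3 \cdot 25^{2} \cdot 1 = - 3 \cdot 625 \cdot 1 = \left(-3\right) 625 = -1875$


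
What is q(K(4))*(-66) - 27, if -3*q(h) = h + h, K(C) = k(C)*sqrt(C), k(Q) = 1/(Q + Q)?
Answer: -16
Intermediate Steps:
k(Q) = 1/(2*Q)
K(C) = 1/(2*sqrt(C)) (K(C) = (1/(2*C))*sqrt(C) = 1/(2*sqrt(C)))
q(h) = -2*h/3 (q(h) = -(h + h)/3 = -2*h/3)
q(K(4))*(-66) - 27 = -1/(3*sqrt(4))*(-66) - 27 = -1/(3*2)*(-66) - 27 = -2/3*1/4*(-66) - 27 = -1/6*(-66) - 27 = 11 - 27 = -16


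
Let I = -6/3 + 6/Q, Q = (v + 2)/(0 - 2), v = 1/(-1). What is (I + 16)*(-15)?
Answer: -30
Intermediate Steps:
v = -1 (v = 1*(-1) = -1)
Q = -½ (Q = (-1 + 2)/(0 - 2) = 1/(-2) = 1*(-½) = -½ ≈ -0.50000)
I = -14 (I = -6/3 + 6/(-½) = -6*⅓ + 6*(-2) = -2 - 12 = -14)
(I + 16)*(-15) = (-14 + 16)*(-15) = 2*(-15) = -30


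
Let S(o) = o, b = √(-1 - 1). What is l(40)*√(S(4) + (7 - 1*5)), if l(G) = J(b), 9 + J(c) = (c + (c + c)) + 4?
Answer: √6*(-5 + 3*I*√2) ≈ -12.247 + 10.392*I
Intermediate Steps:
b = I*√2 (b = √(-2) = I*√2 ≈ 1.4142*I)
J(c) = -5 + 3*c (J(c) = -9 + ((c + (c + c)) + 4) = -9 + ((c + 2*c) + 4) = -9 + (3*c + 4) = -9 + (4 + 3*c) = -5 + 3*c)
l(G) = -5 + 3*I*√2 (l(G) = -5 + 3*(I*√2) = -5 + 3*I*√2)
l(40)*√(S(4) + (7 - 1*5)) = (-5 + 3*I*√2)*√(4 + (7 - 1*5)) = (-5 + 3*I*√2)*√(4 + (7 - 5)) = (-5 + 3*I*√2)*√(4 + 2) = (-5 + 3*I*√2)*√6 = √6*(-5 + 3*I*√2)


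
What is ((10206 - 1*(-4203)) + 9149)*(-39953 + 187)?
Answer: -936807428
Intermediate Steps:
((10206 - 1*(-4203)) + 9149)*(-39953 + 187) = ((10206 + 4203) + 9149)*(-39766) = (14409 + 9149)*(-39766) = 23558*(-39766) = -936807428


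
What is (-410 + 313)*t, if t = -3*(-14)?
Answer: -4074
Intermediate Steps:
t = 42
(-410 + 313)*t = (-410 + 313)*42 = -97*42 = -4074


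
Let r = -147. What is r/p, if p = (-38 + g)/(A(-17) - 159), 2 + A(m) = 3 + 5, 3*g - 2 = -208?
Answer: -67473/320 ≈ -210.85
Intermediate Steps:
g = -206/3 (g = ⅔ + (⅓)*(-208) = ⅔ - 208/3 = -206/3 ≈ -68.667)
A(m) = 6 (A(m) = -2 + (3 + 5) = -2 + 8 = 6)
p = 320/459 (p = (-38 - 206/3)/(6 - 159) = -320/3/(-153) = -320/3*(-1/153) = 320/459 ≈ 0.69717)
r/p = -147/320/459 = -147*459/320 = -67473/320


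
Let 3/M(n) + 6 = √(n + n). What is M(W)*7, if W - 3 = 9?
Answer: -21/2 - 7*√6/2 ≈ -19.073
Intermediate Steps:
W = 12 (W = 3 + 9 = 12)
M(n) = 3/(-6 + √2*√n) (M(n) = 3/(-6 + √(n + n)) = 3/(-6 + √(2*n)) = 3/(-6 + √2*√n))
M(W)*7 = (3/(-6 + √2*√12))*7 = (3/(-6 + √2*(2*√3)))*7 = (3/(-6 + 2*√6))*7 = 21/(-6 + 2*√6)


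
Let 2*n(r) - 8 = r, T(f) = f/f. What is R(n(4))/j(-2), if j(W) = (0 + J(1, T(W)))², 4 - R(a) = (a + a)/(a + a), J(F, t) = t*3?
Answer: ⅓ ≈ 0.33333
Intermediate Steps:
T(f) = 1
J(F, t) = 3*t
n(r) = 4 + r/2
R(a) = 3 (R(a) = 4 - (a + a)/(a + a) = 4 - 2*a/(2*a) = 4 - 2*a*1/(2*a) = 4 - 1*1 = 4 - 1 = 3)
j(W) = 9 (j(W) = (0 + 3*1)² = (0 + 3)² = 3² = 9)
R(n(4))/j(-2) = 3/9 = 3*(⅑) = ⅓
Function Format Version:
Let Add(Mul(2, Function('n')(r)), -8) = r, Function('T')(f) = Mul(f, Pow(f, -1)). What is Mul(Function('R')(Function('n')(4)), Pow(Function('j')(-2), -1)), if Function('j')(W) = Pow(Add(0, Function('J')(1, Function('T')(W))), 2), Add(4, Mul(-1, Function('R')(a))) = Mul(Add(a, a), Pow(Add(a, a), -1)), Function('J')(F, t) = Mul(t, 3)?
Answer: Rational(1, 3) ≈ 0.33333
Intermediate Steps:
Function('T')(f) = 1
Function('J')(F, t) = Mul(3, t)
Function('n')(r) = Add(4, Mul(Rational(1, 2), r))
Function('R')(a) = 3 (Function('R')(a) = Add(4, Mul(-1, Mul(Add(a, a), Pow(Add(a, a), -1)))) = Add(4, Mul(-1, Mul(Mul(2, a), Pow(Mul(2, a), -1)))) = Add(4, Mul(-1, Mul(Mul(2, a), Mul(Rational(1, 2), Pow(a, -1))))) = Add(4, Mul(-1, 1)) = Add(4, -1) = 3)
Function('j')(W) = 9 (Function('j')(W) = Pow(Add(0, Mul(3, 1)), 2) = Pow(Add(0, 3), 2) = Pow(3, 2) = 9)
Mul(Function('R')(Function('n')(4)), Pow(Function('j')(-2), -1)) = Mul(3, Pow(9, -1)) = Mul(3, Rational(1, 9)) = Rational(1, 3)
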